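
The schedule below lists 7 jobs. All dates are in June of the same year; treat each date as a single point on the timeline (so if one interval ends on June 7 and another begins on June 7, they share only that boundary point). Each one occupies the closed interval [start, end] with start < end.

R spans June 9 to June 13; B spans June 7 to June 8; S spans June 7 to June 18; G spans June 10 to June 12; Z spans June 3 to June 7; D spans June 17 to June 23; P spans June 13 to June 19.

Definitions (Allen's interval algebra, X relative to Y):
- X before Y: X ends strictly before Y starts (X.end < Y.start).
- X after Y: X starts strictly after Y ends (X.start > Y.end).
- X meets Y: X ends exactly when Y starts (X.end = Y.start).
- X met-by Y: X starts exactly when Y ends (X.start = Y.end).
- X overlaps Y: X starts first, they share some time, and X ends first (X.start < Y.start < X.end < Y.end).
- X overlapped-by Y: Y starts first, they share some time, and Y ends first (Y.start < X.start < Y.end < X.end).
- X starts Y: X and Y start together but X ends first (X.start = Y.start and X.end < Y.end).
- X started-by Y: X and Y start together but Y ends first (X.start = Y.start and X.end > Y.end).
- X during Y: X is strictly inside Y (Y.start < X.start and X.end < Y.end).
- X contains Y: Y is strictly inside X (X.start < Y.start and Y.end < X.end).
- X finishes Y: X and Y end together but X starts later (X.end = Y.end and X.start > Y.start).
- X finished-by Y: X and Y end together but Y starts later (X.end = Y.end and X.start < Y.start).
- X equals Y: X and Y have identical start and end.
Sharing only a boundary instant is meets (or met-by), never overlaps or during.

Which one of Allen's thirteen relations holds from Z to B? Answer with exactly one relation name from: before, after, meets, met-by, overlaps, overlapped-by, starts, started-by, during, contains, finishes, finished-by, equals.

Z = [June 3, June 7]; B = [June 7, June 8].
Compare endpoints: Z.start < B.start, Z.start < B.end, Z.end = B.start, Z.end < B.end.
That pattern is 'meets'.

meets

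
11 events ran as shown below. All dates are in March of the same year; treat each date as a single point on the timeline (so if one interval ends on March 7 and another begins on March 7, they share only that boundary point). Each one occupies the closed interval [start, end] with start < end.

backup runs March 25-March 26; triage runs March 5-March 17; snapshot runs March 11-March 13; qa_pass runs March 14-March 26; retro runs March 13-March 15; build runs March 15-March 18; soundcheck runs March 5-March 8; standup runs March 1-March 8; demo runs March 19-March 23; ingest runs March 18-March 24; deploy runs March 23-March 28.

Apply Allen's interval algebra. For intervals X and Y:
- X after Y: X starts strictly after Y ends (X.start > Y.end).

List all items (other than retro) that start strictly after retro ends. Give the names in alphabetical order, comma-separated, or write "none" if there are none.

backup, demo, deploy, ingest

Target retro = [March 13, March 15].
backup [March 25, March 26] → after → yes.
build [March 15, March 18] → met-by → no.
demo [March 19, March 23] → after → yes.
deploy [March 23, March 28] → after → yes.
ingest [March 18, March 24] → after → yes.
qa_pass [March 14, March 26] → overlapped-by → no.
snapshot [March 11, March 13] → meets → no.
soundcheck [March 5, March 8] → before → no.
standup [March 1, March 8] → before → no.
triage [March 5, March 17] → contains → no.
Result: backup, demo, deploy, ingest.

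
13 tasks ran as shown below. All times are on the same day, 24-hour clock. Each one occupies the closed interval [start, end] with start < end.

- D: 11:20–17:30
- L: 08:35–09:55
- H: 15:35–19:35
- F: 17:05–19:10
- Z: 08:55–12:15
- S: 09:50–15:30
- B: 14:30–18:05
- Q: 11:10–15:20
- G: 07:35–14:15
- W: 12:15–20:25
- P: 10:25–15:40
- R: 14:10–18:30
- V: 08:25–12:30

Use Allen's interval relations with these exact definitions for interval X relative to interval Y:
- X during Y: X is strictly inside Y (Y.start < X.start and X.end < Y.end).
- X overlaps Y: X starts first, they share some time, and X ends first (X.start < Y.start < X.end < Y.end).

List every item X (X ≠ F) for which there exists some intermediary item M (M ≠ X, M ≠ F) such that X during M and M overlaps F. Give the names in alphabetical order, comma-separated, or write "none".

B

Target F = [17:05, 19:10].
Intermediaries M with M overlaps F: B, D, R.
Via B — items with X during B: none.
Via D — items with X during D: none.
Via R — items with X during R: B.
Union: B.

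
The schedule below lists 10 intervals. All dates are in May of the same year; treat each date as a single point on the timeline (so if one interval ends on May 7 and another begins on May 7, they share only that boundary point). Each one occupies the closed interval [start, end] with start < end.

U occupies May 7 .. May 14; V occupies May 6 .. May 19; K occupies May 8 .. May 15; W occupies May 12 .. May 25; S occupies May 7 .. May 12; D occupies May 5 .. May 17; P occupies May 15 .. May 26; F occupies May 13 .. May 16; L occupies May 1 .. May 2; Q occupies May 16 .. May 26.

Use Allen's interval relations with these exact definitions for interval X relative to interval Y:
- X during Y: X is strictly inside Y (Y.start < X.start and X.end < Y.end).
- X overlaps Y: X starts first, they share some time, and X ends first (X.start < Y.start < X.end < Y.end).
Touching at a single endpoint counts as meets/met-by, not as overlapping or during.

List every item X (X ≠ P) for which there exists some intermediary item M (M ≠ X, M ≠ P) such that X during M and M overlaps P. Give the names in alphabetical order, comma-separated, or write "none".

F, K, S, U

Target P = [May 15, May 26].
Intermediaries M with M overlaps P: D, F, V, W.
Via D — items with X during D: F, K, S, U.
Via F — items with X during F: none.
Via V — items with X during V: F, K, S, U.
Via W — items with X during W: F.
Union: F, K, S, U.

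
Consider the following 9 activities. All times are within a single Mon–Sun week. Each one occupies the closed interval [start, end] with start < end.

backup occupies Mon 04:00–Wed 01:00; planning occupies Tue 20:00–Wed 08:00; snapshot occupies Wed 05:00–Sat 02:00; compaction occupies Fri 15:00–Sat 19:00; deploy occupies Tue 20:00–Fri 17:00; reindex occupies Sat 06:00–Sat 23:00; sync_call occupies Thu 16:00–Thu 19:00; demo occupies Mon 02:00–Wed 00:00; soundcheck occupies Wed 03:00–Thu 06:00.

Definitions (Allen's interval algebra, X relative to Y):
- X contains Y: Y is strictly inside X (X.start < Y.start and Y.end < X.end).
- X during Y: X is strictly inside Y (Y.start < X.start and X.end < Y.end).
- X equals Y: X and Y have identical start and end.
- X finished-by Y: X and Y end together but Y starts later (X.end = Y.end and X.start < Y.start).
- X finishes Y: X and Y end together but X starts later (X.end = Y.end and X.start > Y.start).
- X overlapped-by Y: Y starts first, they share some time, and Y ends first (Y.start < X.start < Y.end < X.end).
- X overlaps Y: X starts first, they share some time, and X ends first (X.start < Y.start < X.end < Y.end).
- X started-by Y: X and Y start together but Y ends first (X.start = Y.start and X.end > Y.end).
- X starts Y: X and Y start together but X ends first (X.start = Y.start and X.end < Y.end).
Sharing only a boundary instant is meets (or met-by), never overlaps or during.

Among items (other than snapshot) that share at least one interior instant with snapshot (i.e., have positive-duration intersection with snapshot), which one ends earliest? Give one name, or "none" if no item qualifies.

planning

Target snapshot = [Wed 05:00, Sat 02:00].
backup [Mon 04:00, Wed 01:00] → before → excluded.
compaction [Fri 15:00, Sat 19:00] → overlapped-by → candidate.
demo [Mon 02:00, Wed 00:00] → before → excluded.
deploy [Tue 20:00, Fri 17:00] → overlaps → candidate.
planning [Tue 20:00, Wed 08:00] → overlaps → candidate.
reindex [Sat 06:00, Sat 23:00] → after → excluded.
soundcheck [Wed 03:00, Thu 06:00] → overlaps → candidate.
sync_call [Thu 16:00, Thu 19:00] → during → candidate.
Among candidates, earliest end is Wed 08:00 → planning.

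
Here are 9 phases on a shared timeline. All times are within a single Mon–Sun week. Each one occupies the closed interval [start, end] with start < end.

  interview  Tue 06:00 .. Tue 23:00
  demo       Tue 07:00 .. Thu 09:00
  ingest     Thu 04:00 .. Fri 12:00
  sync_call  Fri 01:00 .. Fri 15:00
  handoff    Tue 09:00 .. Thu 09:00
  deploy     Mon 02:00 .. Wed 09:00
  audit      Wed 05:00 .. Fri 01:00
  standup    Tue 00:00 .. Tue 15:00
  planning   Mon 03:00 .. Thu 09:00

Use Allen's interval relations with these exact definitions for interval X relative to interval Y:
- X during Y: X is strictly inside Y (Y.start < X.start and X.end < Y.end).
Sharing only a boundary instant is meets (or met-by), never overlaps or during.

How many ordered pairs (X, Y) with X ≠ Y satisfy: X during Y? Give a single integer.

Checking all 72 ordered pairs for relation 'during'; matching pairs in alphabetical order:
(interview, deploy): interview during deploy ✓
(interview, planning): interview during planning ✓
(standup, deploy): standup during deploy ✓
(standup, planning): standup during planning ✓
Count: 4.

4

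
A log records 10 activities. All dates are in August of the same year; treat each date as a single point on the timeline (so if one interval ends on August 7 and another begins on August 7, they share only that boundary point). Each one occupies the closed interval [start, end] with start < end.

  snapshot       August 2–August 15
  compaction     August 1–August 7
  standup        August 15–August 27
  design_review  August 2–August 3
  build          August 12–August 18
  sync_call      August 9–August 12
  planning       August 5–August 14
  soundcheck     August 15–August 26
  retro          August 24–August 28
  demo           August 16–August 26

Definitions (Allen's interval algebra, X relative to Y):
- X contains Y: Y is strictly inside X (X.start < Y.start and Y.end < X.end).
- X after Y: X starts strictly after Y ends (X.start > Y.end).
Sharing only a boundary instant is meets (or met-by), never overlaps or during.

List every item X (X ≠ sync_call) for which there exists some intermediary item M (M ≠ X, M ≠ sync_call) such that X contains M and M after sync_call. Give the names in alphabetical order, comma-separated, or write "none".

standup

Target sync_call = [August 9, August 12].
Intermediaries M with M after sync_call: demo, retro, soundcheck, standup.
Via demo — items with X contains demo: standup.
Via retro — items with X contains retro: none.
Via soundcheck — items with X contains soundcheck: none.
Via standup — items with X contains standup: none.
Union: standup.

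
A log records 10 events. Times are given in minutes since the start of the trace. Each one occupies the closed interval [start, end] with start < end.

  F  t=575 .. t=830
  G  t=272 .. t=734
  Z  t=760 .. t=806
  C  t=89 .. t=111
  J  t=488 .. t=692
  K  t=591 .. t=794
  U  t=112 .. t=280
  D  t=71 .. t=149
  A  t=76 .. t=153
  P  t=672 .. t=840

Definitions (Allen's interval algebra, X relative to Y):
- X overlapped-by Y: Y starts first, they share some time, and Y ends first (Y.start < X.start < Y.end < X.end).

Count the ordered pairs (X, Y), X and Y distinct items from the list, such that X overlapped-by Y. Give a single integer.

Checking all 90 ordered pairs for relation 'overlapped-by'; matching pairs in alphabetical order:
(A, D): A overlapped-by D ✓
(F, G): F overlapped-by G ✓
(F, J): F overlapped-by J ✓
(G, U): G overlapped-by U ✓
(K, G): K overlapped-by G ✓
(K, J): K overlapped-by J ✓
(P, F): P overlapped-by F ✓
(P, G): P overlapped-by G ✓
(P, J): P overlapped-by J ✓
(P, K): P overlapped-by K ✓
(U, A): U overlapped-by A ✓
(U, D): U overlapped-by D ✓
(Z, K): Z overlapped-by K ✓
Count: 13.

13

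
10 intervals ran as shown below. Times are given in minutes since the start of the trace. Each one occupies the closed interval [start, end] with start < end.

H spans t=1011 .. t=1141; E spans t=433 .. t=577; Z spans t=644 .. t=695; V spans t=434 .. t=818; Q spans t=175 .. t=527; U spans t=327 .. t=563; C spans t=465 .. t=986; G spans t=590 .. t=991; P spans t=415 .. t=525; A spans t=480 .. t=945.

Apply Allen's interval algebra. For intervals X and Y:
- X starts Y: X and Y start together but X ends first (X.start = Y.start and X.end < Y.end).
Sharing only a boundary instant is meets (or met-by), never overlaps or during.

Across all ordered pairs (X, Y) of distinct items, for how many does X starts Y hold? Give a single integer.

0

Checking all 90 ordered pairs for relation 'starts'; matching pairs in alphabetical order:
No pair satisfies it.
Count: 0.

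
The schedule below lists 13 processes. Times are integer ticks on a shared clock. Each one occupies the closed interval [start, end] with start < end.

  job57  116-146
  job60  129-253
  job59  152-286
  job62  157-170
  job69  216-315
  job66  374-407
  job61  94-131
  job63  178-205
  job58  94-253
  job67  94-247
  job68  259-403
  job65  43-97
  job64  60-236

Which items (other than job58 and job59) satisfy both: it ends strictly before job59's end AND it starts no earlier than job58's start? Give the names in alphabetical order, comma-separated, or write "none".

job57, job60, job61, job62, job63, job67

Conditions: its end is strictly before job59's end (X.end < 286) AND its start is no earlier than job58's start (X.start >= 94).
job57: end 146 < 286? ✓; start 116 >= 94? ✓ → yes.
job60: end 253 < 286? ✓; start 129 >= 94? ✓ → yes.
job61: end 131 < 286? ✓; start 94 >= 94? ✓ → yes.
job62: end 170 < 286? ✓; start 157 >= 94? ✓ → yes.
job63: end 205 < 286? ✓; start 178 >= 94? ✓ → yes.
job64: end 236 < 286? ✓; start 60 >= 94? ✗ → no.
job65: end 97 < 286? ✓; start 43 >= 94? ✗ → no.
job66: end 407 < 286? ✗; start 374 >= 94? ✓ → no.
job67: end 247 < 286? ✓; start 94 >= 94? ✓ → yes.
job68: end 403 < 286? ✗; start 259 >= 94? ✓ → no.
job69: end 315 < 286? ✗; start 216 >= 94? ✓ → no.
Result: job57, job60, job61, job62, job63, job67.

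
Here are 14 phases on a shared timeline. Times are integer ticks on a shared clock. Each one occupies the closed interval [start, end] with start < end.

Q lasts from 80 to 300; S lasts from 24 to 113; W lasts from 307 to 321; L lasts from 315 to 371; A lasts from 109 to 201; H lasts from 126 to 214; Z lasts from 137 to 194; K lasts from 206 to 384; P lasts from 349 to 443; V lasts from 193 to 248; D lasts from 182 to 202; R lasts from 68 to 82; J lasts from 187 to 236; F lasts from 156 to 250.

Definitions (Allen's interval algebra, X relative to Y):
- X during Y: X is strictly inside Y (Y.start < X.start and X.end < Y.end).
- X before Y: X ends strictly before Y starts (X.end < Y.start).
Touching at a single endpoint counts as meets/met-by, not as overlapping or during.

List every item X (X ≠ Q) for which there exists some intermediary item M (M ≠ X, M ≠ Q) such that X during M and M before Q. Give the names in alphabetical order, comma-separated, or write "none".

none

Target Q = [80, 300].
Intermediaries M with M before Q: none.
Union: none.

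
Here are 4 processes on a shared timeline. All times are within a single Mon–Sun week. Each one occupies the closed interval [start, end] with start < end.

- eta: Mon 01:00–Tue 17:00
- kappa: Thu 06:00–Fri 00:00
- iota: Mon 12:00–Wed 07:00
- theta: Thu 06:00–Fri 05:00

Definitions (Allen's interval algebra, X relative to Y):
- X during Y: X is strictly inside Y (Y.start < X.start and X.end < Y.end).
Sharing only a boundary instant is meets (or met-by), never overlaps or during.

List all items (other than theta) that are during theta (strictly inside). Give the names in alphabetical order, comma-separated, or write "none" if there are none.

Target theta = [Thu 06:00, Fri 05:00].
eta [Mon 01:00, Tue 17:00] → before → no.
iota [Mon 12:00, Wed 07:00] → before → no.
kappa [Thu 06:00, Fri 00:00] → starts → no.
Result: none.

none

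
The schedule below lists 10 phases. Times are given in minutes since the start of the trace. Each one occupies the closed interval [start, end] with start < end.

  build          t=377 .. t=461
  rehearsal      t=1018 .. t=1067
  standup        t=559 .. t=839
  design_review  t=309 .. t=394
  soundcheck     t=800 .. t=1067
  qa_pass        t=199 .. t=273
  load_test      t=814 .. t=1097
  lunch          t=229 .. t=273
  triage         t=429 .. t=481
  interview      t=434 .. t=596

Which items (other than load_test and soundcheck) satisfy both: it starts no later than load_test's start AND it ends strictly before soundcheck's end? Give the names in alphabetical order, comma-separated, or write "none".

Conditions: its start is no later than load_test's start (X.start <= t=814) AND its end is strictly before soundcheck's end (X.end < t=1067).
build: start t=377 <= t=814? ✓; end t=461 < t=1067? ✓ → yes.
design_review: start t=309 <= t=814? ✓; end t=394 < t=1067? ✓ → yes.
interview: start t=434 <= t=814? ✓; end t=596 < t=1067? ✓ → yes.
lunch: start t=229 <= t=814? ✓; end t=273 < t=1067? ✓ → yes.
qa_pass: start t=199 <= t=814? ✓; end t=273 < t=1067? ✓ → yes.
rehearsal: start t=1018 <= t=814? ✗; end t=1067 < t=1067? ✗ → no.
standup: start t=559 <= t=814? ✓; end t=839 < t=1067? ✓ → yes.
triage: start t=429 <= t=814? ✓; end t=481 < t=1067? ✓ → yes.
Result: build, design_review, interview, lunch, qa_pass, standup, triage.

build, design_review, interview, lunch, qa_pass, standup, triage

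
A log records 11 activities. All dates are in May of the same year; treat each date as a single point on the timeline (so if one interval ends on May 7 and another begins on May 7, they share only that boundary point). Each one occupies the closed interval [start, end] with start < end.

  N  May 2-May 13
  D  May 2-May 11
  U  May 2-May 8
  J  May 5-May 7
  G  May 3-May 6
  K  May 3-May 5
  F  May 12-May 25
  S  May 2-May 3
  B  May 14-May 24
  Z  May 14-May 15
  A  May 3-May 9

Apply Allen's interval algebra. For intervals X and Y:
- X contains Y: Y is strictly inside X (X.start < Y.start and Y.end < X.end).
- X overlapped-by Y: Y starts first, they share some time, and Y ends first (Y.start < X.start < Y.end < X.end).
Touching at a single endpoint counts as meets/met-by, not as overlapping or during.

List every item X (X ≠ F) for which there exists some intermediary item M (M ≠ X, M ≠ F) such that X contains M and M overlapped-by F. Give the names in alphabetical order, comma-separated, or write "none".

none

Target F = [May 12, May 25].
Intermediaries M with M overlapped-by F: none.
Union: none.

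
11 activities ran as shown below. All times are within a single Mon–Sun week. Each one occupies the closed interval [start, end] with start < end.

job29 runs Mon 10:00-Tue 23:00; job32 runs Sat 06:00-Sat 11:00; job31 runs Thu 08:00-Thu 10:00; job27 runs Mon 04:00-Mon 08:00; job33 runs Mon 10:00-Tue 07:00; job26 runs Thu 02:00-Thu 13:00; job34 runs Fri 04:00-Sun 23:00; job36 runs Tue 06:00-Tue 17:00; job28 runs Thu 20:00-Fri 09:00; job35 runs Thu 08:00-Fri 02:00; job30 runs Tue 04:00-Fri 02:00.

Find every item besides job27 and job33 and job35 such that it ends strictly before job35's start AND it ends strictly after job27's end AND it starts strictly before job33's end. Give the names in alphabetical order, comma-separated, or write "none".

Conditions: its end is strictly before job35's start (X.end < Thu 08:00) AND its end is strictly after job27's end (X.end > Mon 08:00) AND its start is strictly before job33's end (X.start < Tue 07:00).
job26: end Thu 13:00 < Thu 08:00? ✗; end Thu 13:00 > Mon 08:00? ✓; start Thu 02:00 < Tue 07:00? ✗ → no.
job28: end Fri 09:00 < Thu 08:00? ✗; end Fri 09:00 > Mon 08:00? ✓; start Thu 20:00 < Tue 07:00? ✗ → no.
job29: end Tue 23:00 < Thu 08:00? ✓; end Tue 23:00 > Mon 08:00? ✓; start Mon 10:00 < Tue 07:00? ✓ → yes.
job30: end Fri 02:00 < Thu 08:00? ✗; end Fri 02:00 > Mon 08:00? ✓; start Tue 04:00 < Tue 07:00? ✓ → no.
job31: end Thu 10:00 < Thu 08:00? ✗; end Thu 10:00 > Mon 08:00? ✓; start Thu 08:00 < Tue 07:00? ✗ → no.
job32: end Sat 11:00 < Thu 08:00? ✗; end Sat 11:00 > Mon 08:00? ✓; start Sat 06:00 < Tue 07:00? ✗ → no.
job34: end Sun 23:00 < Thu 08:00? ✗; end Sun 23:00 > Mon 08:00? ✓; start Fri 04:00 < Tue 07:00? ✗ → no.
job36: end Tue 17:00 < Thu 08:00? ✓; end Tue 17:00 > Mon 08:00? ✓; start Tue 06:00 < Tue 07:00? ✓ → yes.
Result: job29, job36.

job29, job36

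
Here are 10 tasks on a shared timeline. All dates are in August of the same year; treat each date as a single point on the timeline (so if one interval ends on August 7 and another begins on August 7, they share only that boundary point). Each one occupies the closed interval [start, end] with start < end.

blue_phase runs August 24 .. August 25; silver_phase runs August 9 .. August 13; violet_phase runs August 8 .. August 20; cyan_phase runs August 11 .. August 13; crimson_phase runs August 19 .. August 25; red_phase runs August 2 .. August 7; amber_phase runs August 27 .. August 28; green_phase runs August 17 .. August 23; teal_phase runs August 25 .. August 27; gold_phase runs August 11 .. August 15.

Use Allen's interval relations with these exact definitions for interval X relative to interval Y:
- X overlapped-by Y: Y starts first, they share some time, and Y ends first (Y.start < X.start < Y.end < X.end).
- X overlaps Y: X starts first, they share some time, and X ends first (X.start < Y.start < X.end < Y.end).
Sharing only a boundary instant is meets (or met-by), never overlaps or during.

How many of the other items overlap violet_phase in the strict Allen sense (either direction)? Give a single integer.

Target violet_phase = [August 8, August 20].
amber_phase [August 27, August 28] → after → no.
blue_phase [August 24, August 25] → after → no.
crimson_phase [August 19, August 25] → overlapped-by → counts.
cyan_phase [August 11, August 13] → during → no.
gold_phase [August 11, August 15] → during → no.
green_phase [August 17, August 23] → overlapped-by → counts.
red_phase [August 2, August 7] → before → no.
silver_phase [August 9, August 13] → during → no.
teal_phase [August 25, August 27] → after → no.
Total: 2.

2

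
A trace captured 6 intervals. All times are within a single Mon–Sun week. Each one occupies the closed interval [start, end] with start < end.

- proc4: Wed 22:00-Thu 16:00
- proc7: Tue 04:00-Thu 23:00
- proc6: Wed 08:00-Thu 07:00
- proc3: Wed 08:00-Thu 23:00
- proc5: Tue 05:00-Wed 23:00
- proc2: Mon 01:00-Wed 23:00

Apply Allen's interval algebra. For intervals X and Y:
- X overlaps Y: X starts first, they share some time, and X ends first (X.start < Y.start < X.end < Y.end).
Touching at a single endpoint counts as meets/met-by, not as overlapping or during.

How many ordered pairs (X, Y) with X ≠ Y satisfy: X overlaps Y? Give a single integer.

Checking all 30 ordered pairs for relation 'overlaps'; matching pairs in alphabetical order:
(proc2, proc3): proc2 overlaps proc3 ✓
(proc2, proc4): proc2 overlaps proc4 ✓
(proc2, proc6): proc2 overlaps proc6 ✓
(proc2, proc7): proc2 overlaps proc7 ✓
(proc5, proc3): proc5 overlaps proc3 ✓
(proc5, proc4): proc5 overlaps proc4 ✓
(proc5, proc6): proc5 overlaps proc6 ✓
(proc6, proc4): proc6 overlaps proc4 ✓
Count: 8.

8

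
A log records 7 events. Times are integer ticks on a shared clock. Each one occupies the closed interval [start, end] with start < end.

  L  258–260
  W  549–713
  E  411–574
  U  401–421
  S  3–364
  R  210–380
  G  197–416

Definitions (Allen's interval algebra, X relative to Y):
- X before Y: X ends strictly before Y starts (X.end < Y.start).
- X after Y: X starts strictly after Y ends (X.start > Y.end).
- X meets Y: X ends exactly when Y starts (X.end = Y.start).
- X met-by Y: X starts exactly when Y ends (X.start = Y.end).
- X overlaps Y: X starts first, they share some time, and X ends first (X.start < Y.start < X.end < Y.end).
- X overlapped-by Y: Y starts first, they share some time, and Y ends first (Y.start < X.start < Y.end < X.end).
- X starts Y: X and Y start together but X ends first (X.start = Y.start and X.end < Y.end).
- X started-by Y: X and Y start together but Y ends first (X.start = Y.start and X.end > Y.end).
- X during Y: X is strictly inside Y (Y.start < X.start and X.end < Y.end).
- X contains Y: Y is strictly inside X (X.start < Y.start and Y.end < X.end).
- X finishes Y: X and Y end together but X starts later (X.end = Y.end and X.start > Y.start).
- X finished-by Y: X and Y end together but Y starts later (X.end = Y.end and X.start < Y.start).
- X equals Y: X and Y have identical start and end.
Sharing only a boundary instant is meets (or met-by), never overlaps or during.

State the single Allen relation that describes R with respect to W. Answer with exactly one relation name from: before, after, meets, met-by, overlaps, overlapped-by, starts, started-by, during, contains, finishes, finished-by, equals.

before

R = [210, 380]; W = [549, 713].
Compare endpoints: R.start < W.start, R.start < W.end, R.end < W.start, R.end < W.end.
That pattern is 'before'.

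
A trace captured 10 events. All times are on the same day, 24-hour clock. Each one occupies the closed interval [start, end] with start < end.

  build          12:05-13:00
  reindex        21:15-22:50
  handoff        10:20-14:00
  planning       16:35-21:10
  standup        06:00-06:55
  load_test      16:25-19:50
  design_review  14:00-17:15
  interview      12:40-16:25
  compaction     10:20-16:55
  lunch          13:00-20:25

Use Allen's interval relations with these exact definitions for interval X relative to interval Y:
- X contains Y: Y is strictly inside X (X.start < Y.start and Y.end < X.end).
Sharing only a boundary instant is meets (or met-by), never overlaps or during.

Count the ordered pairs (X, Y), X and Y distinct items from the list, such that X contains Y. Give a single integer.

5

Checking all 90 ordered pairs for relation 'contains'; matching pairs in alphabetical order:
(compaction, build): compaction contains build ✓
(compaction, interview): compaction contains interview ✓
(handoff, build): handoff contains build ✓
(lunch, design_review): lunch contains design_review ✓
(lunch, load_test): lunch contains load_test ✓
Count: 5.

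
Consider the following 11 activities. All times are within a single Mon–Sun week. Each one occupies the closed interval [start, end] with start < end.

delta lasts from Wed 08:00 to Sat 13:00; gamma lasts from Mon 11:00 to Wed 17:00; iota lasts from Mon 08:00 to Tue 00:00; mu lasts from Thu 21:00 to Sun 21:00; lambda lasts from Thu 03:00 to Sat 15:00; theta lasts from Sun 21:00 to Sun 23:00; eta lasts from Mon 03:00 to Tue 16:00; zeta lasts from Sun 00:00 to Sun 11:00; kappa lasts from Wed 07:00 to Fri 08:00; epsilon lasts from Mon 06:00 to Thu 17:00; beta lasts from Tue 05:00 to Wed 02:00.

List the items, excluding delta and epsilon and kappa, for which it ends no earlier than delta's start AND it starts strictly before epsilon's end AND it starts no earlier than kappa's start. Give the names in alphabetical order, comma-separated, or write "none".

lambda

Conditions: its end is no earlier than delta's start (X.end >= Wed 08:00) AND its start is strictly before epsilon's end (X.start < Thu 17:00) AND its start is no earlier than kappa's start (X.start >= Wed 07:00).
beta: end Wed 02:00 >= Wed 08:00? ✗; start Tue 05:00 < Thu 17:00? ✓; start Tue 05:00 >= Wed 07:00? ✗ → no.
eta: end Tue 16:00 >= Wed 08:00? ✗; start Mon 03:00 < Thu 17:00? ✓; start Mon 03:00 >= Wed 07:00? ✗ → no.
gamma: end Wed 17:00 >= Wed 08:00? ✓; start Mon 11:00 < Thu 17:00? ✓; start Mon 11:00 >= Wed 07:00? ✗ → no.
iota: end Tue 00:00 >= Wed 08:00? ✗; start Mon 08:00 < Thu 17:00? ✓; start Mon 08:00 >= Wed 07:00? ✗ → no.
lambda: end Sat 15:00 >= Wed 08:00? ✓; start Thu 03:00 < Thu 17:00? ✓; start Thu 03:00 >= Wed 07:00? ✓ → yes.
mu: end Sun 21:00 >= Wed 08:00? ✓; start Thu 21:00 < Thu 17:00? ✗; start Thu 21:00 >= Wed 07:00? ✓ → no.
theta: end Sun 23:00 >= Wed 08:00? ✓; start Sun 21:00 < Thu 17:00? ✗; start Sun 21:00 >= Wed 07:00? ✓ → no.
zeta: end Sun 11:00 >= Wed 08:00? ✓; start Sun 00:00 < Thu 17:00? ✗; start Sun 00:00 >= Wed 07:00? ✓ → no.
Result: lambda.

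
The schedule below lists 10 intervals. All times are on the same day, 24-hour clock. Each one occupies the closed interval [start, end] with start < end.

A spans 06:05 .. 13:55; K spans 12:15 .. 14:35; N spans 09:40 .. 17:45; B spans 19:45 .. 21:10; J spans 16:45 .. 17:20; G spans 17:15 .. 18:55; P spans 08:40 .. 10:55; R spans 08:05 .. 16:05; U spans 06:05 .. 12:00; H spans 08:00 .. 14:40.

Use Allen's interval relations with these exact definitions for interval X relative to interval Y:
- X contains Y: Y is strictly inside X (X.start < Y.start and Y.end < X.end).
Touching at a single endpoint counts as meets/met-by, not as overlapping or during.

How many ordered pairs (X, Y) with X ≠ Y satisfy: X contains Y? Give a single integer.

8

Checking all 90 ordered pairs for relation 'contains'; matching pairs in alphabetical order:
(A, P): A contains P ✓
(H, K): H contains K ✓
(H, P): H contains P ✓
(N, J): N contains J ✓
(N, K): N contains K ✓
(R, K): R contains K ✓
(R, P): R contains P ✓
(U, P): U contains P ✓
Count: 8.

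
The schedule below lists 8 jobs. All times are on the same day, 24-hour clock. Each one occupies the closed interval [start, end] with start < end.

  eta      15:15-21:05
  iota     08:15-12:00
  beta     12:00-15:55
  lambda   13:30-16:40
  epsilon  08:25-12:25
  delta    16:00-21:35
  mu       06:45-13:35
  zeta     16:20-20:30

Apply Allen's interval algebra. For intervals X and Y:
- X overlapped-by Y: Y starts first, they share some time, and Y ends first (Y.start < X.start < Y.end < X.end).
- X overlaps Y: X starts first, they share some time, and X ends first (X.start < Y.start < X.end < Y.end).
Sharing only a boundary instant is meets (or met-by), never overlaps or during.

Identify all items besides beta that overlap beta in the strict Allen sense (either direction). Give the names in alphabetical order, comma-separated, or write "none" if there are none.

Target beta = [12:00, 15:55].
delta [16:00, 21:35] → after → no.
epsilon [08:25, 12:25] → overlaps → yes.
eta [15:15, 21:05] → overlapped-by → yes.
iota [08:15, 12:00] → meets → no.
lambda [13:30, 16:40] → overlapped-by → yes.
mu [06:45, 13:35] → overlaps → yes.
zeta [16:20, 20:30] → after → no.
Result: epsilon, eta, lambda, mu.

epsilon, eta, lambda, mu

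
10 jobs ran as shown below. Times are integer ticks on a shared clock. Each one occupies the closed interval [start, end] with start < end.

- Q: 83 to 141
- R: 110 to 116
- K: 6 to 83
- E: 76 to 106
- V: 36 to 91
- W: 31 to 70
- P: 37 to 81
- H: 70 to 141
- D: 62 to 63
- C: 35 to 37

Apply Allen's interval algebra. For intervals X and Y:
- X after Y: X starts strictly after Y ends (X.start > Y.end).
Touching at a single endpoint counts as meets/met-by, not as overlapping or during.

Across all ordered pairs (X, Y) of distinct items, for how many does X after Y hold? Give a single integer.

Checking all 90 ordered pairs for relation 'after'; matching pairs in alphabetical order:
(D, C): D after C ✓
(E, C): E after C ✓
(E, D): E after D ✓
(E, W): E after W ✓
(H, C): H after C ✓
(H, D): H after D ✓
(Q, C): Q after C ✓
(Q, D): Q after D ✓
(Q, P): Q after P ✓
(Q, W): Q after W ✓
(R, C): R after C ✓
(R, D): R after D ✓
(R, E): R after E ✓
(R, K): R after K ✓
(R, P): R after P ✓
(R, V): R after V ✓
(R, W): R after W ✓
Count: 17.

17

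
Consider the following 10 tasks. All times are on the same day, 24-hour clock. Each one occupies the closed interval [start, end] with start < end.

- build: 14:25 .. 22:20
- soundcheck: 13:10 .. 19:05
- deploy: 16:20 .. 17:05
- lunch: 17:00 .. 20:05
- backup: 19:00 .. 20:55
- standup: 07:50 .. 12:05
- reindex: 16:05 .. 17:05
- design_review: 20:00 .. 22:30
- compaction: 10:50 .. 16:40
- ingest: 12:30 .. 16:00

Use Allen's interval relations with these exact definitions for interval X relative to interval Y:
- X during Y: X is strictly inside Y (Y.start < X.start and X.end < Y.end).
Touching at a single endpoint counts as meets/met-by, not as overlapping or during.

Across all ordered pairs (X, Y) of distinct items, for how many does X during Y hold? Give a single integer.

Checking all 90 ordered pairs for relation 'during'; matching pairs in alphabetical order:
(backup, build): backup during build ✓
(deploy, build): deploy during build ✓
(deploy, soundcheck): deploy during soundcheck ✓
(ingest, compaction): ingest during compaction ✓
(lunch, build): lunch during build ✓
(reindex, build): reindex during build ✓
(reindex, soundcheck): reindex during soundcheck ✓
Count: 7.

7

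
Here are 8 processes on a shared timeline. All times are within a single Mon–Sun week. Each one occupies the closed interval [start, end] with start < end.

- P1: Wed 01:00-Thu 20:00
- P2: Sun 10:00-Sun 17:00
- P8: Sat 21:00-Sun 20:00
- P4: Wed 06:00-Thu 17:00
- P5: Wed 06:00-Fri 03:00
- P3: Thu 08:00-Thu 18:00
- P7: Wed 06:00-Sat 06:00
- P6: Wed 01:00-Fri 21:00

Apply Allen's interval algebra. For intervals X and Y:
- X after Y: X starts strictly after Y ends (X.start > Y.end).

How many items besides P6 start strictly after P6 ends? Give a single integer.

2

Target P6 = [Wed 01:00, Fri 21:00].
P1 [Wed 01:00, Thu 20:00] → starts → no.
P2 [Sun 10:00, Sun 17:00] → after → counts.
P3 [Thu 08:00, Thu 18:00] → during → no.
P4 [Wed 06:00, Thu 17:00] → during → no.
P5 [Wed 06:00, Fri 03:00] → during → no.
P7 [Wed 06:00, Sat 06:00] → overlapped-by → no.
P8 [Sat 21:00, Sun 20:00] → after → counts.
Total: 2.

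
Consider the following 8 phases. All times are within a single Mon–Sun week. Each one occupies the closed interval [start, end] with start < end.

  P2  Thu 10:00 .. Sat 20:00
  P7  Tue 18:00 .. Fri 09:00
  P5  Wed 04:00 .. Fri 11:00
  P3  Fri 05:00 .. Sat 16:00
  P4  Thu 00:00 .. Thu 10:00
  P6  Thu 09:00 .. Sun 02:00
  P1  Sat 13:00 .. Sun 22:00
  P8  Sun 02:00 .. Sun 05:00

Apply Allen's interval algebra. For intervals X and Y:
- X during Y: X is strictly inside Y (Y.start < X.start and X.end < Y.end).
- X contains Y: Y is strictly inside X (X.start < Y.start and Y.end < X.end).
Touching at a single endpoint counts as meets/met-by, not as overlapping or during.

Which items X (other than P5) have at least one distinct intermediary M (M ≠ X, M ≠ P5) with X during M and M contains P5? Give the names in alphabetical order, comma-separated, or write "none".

Target P5 = [Wed 04:00, Fri 11:00].
Intermediaries M with M contains P5: none.
Union: none.

none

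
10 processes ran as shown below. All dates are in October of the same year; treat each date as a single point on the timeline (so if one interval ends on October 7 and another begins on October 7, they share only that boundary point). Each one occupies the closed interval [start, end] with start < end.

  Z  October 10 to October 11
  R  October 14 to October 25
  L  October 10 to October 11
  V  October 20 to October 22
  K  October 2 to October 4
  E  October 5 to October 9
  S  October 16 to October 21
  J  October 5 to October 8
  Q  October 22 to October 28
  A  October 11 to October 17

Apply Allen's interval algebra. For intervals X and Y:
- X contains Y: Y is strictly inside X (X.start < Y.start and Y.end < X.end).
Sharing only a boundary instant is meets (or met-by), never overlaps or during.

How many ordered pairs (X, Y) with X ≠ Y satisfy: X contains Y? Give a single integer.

Checking all 90 ordered pairs for relation 'contains'; matching pairs in alphabetical order:
(R, S): R contains S ✓
(R, V): R contains V ✓
Count: 2.

2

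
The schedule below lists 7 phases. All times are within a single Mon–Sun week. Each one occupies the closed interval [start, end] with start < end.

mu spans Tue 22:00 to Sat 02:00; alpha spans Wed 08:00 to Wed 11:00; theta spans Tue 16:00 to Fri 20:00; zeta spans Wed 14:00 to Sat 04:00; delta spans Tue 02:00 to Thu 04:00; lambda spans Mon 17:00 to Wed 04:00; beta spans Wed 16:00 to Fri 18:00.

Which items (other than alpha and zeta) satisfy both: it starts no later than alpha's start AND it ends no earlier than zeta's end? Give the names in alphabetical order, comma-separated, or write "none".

Conditions: its start is no later than alpha's start (X.start <= Wed 08:00) AND its end is no earlier than zeta's end (X.end >= Sat 04:00).
beta: start Wed 16:00 <= Wed 08:00? ✗; end Fri 18:00 >= Sat 04:00? ✗ → no.
delta: start Tue 02:00 <= Wed 08:00? ✓; end Thu 04:00 >= Sat 04:00? ✗ → no.
lambda: start Mon 17:00 <= Wed 08:00? ✓; end Wed 04:00 >= Sat 04:00? ✗ → no.
mu: start Tue 22:00 <= Wed 08:00? ✓; end Sat 02:00 >= Sat 04:00? ✗ → no.
theta: start Tue 16:00 <= Wed 08:00? ✓; end Fri 20:00 >= Sat 04:00? ✗ → no.
Result: none.

none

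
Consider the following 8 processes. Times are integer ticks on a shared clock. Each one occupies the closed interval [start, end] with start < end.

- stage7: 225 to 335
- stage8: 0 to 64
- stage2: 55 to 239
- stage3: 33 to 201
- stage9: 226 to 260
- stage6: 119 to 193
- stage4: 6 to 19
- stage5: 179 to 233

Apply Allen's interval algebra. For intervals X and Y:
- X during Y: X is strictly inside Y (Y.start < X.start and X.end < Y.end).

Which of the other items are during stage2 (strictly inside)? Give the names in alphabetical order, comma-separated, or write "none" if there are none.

Target stage2 = [55, 239].
stage3 [33, 201] → overlaps → no.
stage4 [6, 19] → before → no.
stage5 [179, 233] → during → yes.
stage6 [119, 193] → during → yes.
stage7 [225, 335] → overlapped-by → no.
stage8 [0, 64] → overlaps → no.
stage9 [226, 260] → overlapped-by → no.
Result: stage5, stage6.

stage5, stage6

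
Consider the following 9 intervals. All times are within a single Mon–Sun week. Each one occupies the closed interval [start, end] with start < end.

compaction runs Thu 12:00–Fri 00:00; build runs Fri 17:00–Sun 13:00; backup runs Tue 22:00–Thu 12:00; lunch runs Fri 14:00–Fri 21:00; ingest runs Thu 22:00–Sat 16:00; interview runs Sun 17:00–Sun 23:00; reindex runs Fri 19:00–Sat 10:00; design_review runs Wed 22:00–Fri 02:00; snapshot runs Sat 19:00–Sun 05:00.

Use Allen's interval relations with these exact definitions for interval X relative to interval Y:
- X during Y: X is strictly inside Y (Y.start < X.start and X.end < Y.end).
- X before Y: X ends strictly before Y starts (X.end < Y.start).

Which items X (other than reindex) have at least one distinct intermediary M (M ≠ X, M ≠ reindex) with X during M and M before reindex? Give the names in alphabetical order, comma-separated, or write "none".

compaction

Target reindex = [Fri 19:00, Sat 10:00].
Intermediaries M with M before reindex: backup, compaction, design_review.
Via backup — items with X during backup: none.
Via compaction — items with X during compaction: none.
Via design_review — items with X during design_review: compaction.
Union: compaction.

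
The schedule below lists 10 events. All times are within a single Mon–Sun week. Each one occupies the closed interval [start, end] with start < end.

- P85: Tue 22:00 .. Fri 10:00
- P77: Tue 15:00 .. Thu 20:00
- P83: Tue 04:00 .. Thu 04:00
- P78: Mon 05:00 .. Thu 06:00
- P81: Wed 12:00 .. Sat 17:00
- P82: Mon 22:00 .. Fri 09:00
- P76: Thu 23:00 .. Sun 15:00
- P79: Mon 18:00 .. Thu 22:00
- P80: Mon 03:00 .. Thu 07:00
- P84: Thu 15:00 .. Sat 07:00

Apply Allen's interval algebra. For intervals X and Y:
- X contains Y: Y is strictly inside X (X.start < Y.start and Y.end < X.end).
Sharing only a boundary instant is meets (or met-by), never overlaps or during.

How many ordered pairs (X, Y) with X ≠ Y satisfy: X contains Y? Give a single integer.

Checking all 90 ordered pairs for relation 'contains'; matching pairs in alphabetical order:
(P78, P83): P78 contains P83 ✓
(P79, P77): P79 contains P77 ✓
(P79, P83): P79 contains P83 ✓
(P80, P78): P80 contains P78 ✓
(P80, P83): P80 contains P83 ✓
(P81, P84): P81 contains P84 ✓
(P82, P77): P82 contains P77 ✓
(P82, P83): P82 contains P83 ✓
Count: 8.

8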